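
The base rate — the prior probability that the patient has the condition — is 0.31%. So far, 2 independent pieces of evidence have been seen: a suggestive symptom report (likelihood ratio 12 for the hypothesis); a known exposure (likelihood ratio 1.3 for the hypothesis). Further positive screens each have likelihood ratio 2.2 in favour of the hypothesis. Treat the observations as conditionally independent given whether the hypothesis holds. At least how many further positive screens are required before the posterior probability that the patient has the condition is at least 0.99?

10

Prior odds = 0.0031/0.9969 = 31/9969.
Combined Bayes factor of the evidence already in hand = 12 × 1.3 = 15.6.
Odds after that evidence = (31/9969) × 15.6 = 806/16615.
Target odds = 0.99/0.01 = 99.
Need 2.2ⁿ ≥ 99 ÷ (806/16615) = 1644885/806.
2.2⁹ ≈1207.27 falls short of 1644885/806 but 2.2¹⁰ ≈2655.99 reaches it, so n = 10.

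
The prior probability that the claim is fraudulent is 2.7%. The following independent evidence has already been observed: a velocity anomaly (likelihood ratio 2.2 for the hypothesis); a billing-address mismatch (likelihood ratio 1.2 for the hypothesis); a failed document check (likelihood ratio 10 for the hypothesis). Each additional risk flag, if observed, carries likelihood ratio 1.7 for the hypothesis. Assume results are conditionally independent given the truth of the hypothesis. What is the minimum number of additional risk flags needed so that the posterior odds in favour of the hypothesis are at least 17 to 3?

4

Prior odds = 0.027/0.973 = 27/973.
Combined Bayes factor of the evidence already in hand = 2.2 × 1.2 × 10 = 26.4.
Odds after that evidence = (27/973) × 26.4 = 3564/4865.
Target odds = 17/3.
Need 1.7ⁿ ≥ 17/3 ÷ (3564/4865) = 82705/10692.
1.7³ = 4.913 falls short of 82705/10692 but 1.7⁴ = 8.3521 reaches it, so n = 4.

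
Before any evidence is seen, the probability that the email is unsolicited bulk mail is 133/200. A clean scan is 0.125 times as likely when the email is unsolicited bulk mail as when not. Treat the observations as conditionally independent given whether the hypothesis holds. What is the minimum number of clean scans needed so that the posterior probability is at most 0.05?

Prior odds = 0.665/0.335 = 133/67.
Likelihood ratio per clean scan = 0.125.
Target posterior odds = 0.05/0.95 = 1/19.
Require 0.125ⁿ ≤ 1/19 ÷ (133/67) = 67/2527.
0.125¹ = 0.125 is still above 67/2527 but 0.125² = 0.015625 is at or below it, so n = 2.

2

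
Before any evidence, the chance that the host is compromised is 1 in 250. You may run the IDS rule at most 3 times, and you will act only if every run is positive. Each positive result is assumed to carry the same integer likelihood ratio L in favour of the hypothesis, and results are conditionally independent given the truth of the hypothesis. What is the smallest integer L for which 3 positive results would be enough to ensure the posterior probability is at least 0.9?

Prior odds = 0.004/0.996 = 1/249.
Target odds = 0.9/0.1 = 9.
Need L³ ≥ 9 ÷ (1/249) = 2241.
13³ = 2197 < 2241 ≤ 2744 = 14³, so L = 14.

14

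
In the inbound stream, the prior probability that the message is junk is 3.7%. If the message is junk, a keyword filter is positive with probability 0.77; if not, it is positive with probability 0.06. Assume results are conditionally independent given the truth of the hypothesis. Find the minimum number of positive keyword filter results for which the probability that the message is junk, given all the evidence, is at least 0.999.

4

Prior odds: 0.037 ÷ 0.963 = 37/963.
Likelihood ratio of a positive = 0.77/0.06 = 77/6.
Target posterior odds = 0.999/0.001 = 999.
Need (37/963) × (77/6)ⁿ ≥ 999, i.e. (77/6)ⁿ ≥ 26001.
(77/6)³ = 456533/216 falls short of 26001 but (77/6)⁴ = 35153041/1296 reaches it, so n = 4.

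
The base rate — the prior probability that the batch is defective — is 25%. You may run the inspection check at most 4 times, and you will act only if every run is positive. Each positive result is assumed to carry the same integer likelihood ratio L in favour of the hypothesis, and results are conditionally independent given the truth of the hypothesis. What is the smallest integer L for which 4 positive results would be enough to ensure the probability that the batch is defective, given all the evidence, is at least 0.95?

3

Prior odds = 0.25/0.75 = 1/3.
Target odds = 0.95/0.05 = 19.
Need L⁴ ≥ 19 ÷ (1/3) = 57.
2⁴ = 16 < 57 ≤ 81 = 3⁴, so L = 3.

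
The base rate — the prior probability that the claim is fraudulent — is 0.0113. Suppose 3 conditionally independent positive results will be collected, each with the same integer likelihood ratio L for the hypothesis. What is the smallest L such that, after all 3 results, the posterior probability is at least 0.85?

8

Prior odds = 0.0113/0.9887 = 113/9887.
Target odds = 0.85/0.15 = 17/3.
Need L³ ≥ 17/3 ÷ (113/9887) = 168079/339.
7³ = 343 < 168079/339 ≤ 512 = 8³, so L = 8.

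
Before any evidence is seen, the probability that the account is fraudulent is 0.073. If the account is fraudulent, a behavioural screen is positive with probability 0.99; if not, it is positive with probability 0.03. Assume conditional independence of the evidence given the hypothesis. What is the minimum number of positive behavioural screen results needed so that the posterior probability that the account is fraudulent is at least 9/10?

Prior odds = 0.073/0.927 = 73/927.
Likelihood ratio of a positive = 0.99/0.03 = 33.
Target odds: 0.9 ÷ 0.1 = 9.
Require 33ⁿ ≥ 9 ÷ (73/927) = 8343/73.
33¹ = 33 falls short of 8343/73 but 33² = 1089 reaches it, so n = 2.

2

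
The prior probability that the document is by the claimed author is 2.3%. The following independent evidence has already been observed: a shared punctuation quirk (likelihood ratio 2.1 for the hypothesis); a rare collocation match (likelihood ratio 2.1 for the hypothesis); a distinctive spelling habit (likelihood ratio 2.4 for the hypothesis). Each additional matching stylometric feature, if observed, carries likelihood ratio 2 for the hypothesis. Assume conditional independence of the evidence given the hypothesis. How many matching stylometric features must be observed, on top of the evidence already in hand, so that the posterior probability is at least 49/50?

Prior odds = 0.023/0.977 = 23/977.
Combined Bayes factor of the evidence already in hand = 2.1 × 2.1 × 2.4 = 10.584.
Odds after that evidence = (23/977) × 10.584 = 30429/122125.
Target odds = 0.98/0.02 = 49.
Need 2ⁿ ≥ 49 ÷ (30429/122125) = 122125/621.
2⁷ = 128 falls short of 122125/621 but 2⁸ = 256 reaches it, so n = 8.

8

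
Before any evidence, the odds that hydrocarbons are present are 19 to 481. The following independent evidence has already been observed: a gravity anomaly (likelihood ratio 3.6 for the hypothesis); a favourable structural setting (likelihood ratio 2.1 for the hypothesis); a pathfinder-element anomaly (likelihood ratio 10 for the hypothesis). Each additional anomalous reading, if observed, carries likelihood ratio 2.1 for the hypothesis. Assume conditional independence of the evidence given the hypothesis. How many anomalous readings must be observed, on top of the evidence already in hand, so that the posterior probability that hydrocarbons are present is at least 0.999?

8

Prior odds = 19/481.
Combined Bayes factor of the evidence already in hand = 3.6 × 2.1 × 10 = 75.6.
Odds after that evidence = (19/481) × 75.6 = 7182/2405.
Target odds = 0.999/0.001 = 999.
Need 2.1ⁿ ≥ 999 ÷ (7182/2405) = 88985/266.
2.1⁷ ≈180.109 falls short of 88985/266 but 2.1⁸ ≈378.229 reaches it, so n = 8.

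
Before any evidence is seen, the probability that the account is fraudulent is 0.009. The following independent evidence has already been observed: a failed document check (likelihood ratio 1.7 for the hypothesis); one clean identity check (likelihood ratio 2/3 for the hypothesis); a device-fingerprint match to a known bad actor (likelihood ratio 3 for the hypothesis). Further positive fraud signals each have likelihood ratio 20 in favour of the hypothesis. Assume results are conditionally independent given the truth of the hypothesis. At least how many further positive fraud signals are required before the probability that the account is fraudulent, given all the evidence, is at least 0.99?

3

Prior odds = 0.009/0.991 = 9/991.
Combined Bayes factor of the evidence already in hand = 1.7 × (2/3) × 3 = 3.4.
Odds after that evidence = (9/991) × 3.4 = 153/4955.
Target odds = 0.99/0.01 = 99.
Need 20ⁿ ≥ 99 ÷ (153/4955) = 54505/17.
20² = 400 falls short of 54505/17 but 20³ = 8000 reaches it, so n = 3.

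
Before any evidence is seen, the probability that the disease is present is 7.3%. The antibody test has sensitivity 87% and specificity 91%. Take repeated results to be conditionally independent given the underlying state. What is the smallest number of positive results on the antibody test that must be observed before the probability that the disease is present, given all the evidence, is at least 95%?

3

Prior odds = 0.073/0.927 = 73/927.
False-positive rate = 1 − 0.91 = 0.09; likelihood ratio of a positive = 0.87/0.09 = 29/3.
Target posterior odds = 0.95/0.05 = 19.
Need (73/927) × (29/3)ⁿ ≥ 19, i.e. (29/3)ⁿ ≥ 17613/73.
(29/3)² = 841/9 falls short of 17613/73 but (29/3)³ = 24389/27 reaches it, so n = 3.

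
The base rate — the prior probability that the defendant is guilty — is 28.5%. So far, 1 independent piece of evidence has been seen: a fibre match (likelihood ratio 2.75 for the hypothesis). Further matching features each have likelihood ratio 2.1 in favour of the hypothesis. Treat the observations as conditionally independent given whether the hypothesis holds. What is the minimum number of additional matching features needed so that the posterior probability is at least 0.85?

3

Prior odds = 0.285/0.715 = 57/143.
Bayes factor of the evidence already in hand = 2.75.
Odds after that evidence = (57/143) × 2.75 = 57/52.
Target odds = 0.85/0.15 = 17/3.
Need 2.1ⁿ ≥ 17/3 ÷ (57/52) = 884/171.
2.1² = 4.41 falls short of 884/171 but 2.1³ = 9.261 reaches it, so n = 3.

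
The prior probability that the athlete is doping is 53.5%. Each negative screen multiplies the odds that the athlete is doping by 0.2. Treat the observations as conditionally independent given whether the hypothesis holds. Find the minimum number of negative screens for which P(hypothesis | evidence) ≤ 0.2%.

Prior odds = 0.535/0.465 = 107/93.
Likelihood ratio per negative screen = 0.2.
Target posterior odds = 0.002/0.998 = 1/499.
Need (107/93) × 0.2ⁿ ≤ 1/499, i.e. 0.2ⁿ ≤ 93/53393.
0.2³ = 0.008 is still above 93/53393 but 0.2⁴ = 0.0016 is at or below it, so n = 4.

4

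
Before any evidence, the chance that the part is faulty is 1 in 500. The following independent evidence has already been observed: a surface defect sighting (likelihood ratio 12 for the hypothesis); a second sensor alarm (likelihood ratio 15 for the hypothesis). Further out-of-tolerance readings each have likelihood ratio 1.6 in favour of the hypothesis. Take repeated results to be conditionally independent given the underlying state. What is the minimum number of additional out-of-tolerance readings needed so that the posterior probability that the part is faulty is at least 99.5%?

Prior odds = 0.002/0.998 = 1/499.
Combined Bayes factor of the evidence already in hand = 12 × 15 = 180.
Odds after that evidence = (1/499) × 180 = 180/499.
Target odds = 0.995/0.005 = 199.
Need 1.6ⁿ ≥ 199 ÷ (180/499) = 99301/180.
1.6¹³ ≈450.36 falls short of 99301/180 but 1.6¹⁴ ≈720.576 reaches it, so n = 14.

14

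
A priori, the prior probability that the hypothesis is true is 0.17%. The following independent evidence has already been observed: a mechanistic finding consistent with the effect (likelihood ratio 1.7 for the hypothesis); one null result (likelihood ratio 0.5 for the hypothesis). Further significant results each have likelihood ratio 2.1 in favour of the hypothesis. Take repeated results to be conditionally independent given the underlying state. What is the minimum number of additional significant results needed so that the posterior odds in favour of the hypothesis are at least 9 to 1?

Prior odds = 0.0017/0.9983 = 17/9983.
Combined Bayes factor of the evidence already in hand = 1.7 × 0.5 = 0.85.
Odds after that evidence = (17/9983) × 0.85 = 289/199660.
Target odds = 9.
Need 2.1ⁿ ≥ 9 ÷ (289/199660) = 1796940/289.
2.1¹¹ ≈3502.78 falls short of 1796940/289 but 2.1¹² ≈7355.83 reaches it, so n = 12.

12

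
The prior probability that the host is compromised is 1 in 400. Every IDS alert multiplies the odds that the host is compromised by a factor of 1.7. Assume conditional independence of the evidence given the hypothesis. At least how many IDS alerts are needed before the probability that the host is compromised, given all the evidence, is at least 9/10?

Prior odds: 0.0025 ÷ 0.9975 = 1/399.
Likelihood ratio per IDS alert = 1.7.
Target posterior odds = 0.9/0.1 = 9.
Need (1/399) × 1.7ⁿ ≥ 9, i.e. 1.7ⁿ ≥ 3591.
1.7¹⁵ ≈2862.42 falls short of 3591 but 1.7¹⁶ ≈4866.12 reaches it, so n = 16.

16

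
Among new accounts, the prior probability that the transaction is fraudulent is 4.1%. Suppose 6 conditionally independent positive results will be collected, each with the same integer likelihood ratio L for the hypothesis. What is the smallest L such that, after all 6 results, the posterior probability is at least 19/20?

3

Prior odds = 0.041/0.959 = 41/959.
Target odds = 0.95/0.05 = 19.
Need L⁶ ≥ 19 ÷ (41/959) = 18221/41.
2⁶ = 64 < 18221/41 ≤ 729 = 3⁶, so L = 3.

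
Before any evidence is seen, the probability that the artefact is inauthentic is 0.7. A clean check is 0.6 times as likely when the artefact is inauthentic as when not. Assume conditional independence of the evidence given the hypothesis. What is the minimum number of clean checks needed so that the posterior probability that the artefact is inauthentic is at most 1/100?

11

Prior odds = 0.7/0.3 = 7/3.
Likelihood ratio per clean check = 0.6.
Target odds: 0.01 ÷ 0.99 = 1/99.
Need (7/3) × 0.6ⁿ ≤ 1/99, i.e. 0.6ⁿ ≤ 1/231.
0.6¹⁰ = 59049/9765625 is still above 1/231 but 0.6¹¹ = 177147/48828125 is at or below it, so n = 11.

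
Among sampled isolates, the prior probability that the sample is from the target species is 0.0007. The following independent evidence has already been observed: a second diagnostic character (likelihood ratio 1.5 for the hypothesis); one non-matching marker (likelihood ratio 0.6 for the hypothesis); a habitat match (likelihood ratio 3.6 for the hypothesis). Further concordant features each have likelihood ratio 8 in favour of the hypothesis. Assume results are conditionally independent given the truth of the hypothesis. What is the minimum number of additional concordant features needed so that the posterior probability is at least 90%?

4

Prior odds = 0.0007/0.9993 = 7/9993.
Combined Bayes factor of the evidence already in hand = 1.5 × 0.6 × 3.6 = 3.24.
Odds after that evidence = (7/9993) × 3.24 = 189/83275.
Target odds = 0.9/0.1 = 9.
Need 8ⁿ ≥ 9 ÷ (189/83275) = 83275/21.
8³ = 512 falls short of 83275/21 but 8⁴ = 4096 reaches it, so n = 4.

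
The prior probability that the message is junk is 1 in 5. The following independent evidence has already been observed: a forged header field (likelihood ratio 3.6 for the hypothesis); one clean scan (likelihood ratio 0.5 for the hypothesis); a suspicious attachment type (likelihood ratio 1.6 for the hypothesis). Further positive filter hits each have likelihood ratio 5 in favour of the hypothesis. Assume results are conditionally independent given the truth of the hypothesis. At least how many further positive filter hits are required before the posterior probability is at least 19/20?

Prior odds = 0.2/0.8 = 0.25.
Combined Bayes factor of the evidence already in hand = 3.6 × 0.5 × 1.6 = 2.88.
Odds after that evidence = 0.25 × 2.88 = 0.72.
Target odds = 0.95/0.05 = 19.
Need 5ⁿ ≥ 19 ÷ 0.72 = 475/18.
5² = 25 falls short of 475/18 but 5³ = 125 reaches it, so n = 3.

3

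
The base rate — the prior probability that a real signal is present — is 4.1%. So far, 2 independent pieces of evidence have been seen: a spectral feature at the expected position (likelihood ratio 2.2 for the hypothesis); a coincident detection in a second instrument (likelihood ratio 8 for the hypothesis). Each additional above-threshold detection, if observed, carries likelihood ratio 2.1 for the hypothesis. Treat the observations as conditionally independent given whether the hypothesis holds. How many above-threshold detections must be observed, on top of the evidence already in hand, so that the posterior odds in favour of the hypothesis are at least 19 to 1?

5

Prior odds = 0.041/0.959 = 41/959.
Combined Bayes factor of the evidence already in hand = 2.2 × 8 = 17.6.
Odds after that evidence = (41/959) × 17.6 = 3608/4795.
Target odds = 19.
Need 2.1ⁿ ≥ 19 ÷ (3608/4795) = 91105/3608.
2.1⁴ = 19.4481 falls short of 91105/3608 but 2.1⁵ = 4084101/100000 reaches it, so n = 5.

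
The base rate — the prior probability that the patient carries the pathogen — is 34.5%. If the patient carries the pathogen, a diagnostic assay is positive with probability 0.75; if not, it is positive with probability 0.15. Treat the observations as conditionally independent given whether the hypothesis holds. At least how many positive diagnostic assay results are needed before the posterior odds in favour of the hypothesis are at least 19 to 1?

3

Prior odds = 0.345/0.655 = 69/131.
Likelihood ratio of a positive = 0.75/0.15 = 5.
Target odds = 19.
Need (69/131) × 5ⁿ ≥ 19, i.e. 5ⁿ ≥ 2489/69.
5² = 25 falls short of 2489/69 but 5³ = 125 reaches it, so n = 3.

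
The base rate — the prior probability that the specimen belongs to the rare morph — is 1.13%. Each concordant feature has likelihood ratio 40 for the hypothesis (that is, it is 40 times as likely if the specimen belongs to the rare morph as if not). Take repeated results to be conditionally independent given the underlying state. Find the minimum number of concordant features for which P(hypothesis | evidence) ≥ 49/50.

Prior odds: 0.0113 ÷ 0.9887 = 113/9887.
Likelihood ratio per concordant feature = 40.
Target posterior odds = 0.98/0.02 = 49.
Require 40ⁿ ≥ 49 ÷ (113/9887) = 484463/113.
40² = 1600 falls short of 484463/113 but 40³ = 64000 reaches it, so n = 3.

3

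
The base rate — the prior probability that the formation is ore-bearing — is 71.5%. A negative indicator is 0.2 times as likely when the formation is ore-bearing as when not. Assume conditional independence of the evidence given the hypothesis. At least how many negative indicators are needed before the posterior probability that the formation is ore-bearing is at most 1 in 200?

Prior odds = 0.715/0.285 = 143/57.
Likelihood ratio per negative indicator = 0.2.
Target posterior odds = 0.005/0.995 = 1/199.
Need (143/57) × 0.2ⁿ ≤ 1/199, i.e. 0.2ⁿ ≤ 57/28457.
0.2³ = 0.008 is still above 57/28457 but 0.2⁴ = 0.0016 is at or below it, so n = 4.

4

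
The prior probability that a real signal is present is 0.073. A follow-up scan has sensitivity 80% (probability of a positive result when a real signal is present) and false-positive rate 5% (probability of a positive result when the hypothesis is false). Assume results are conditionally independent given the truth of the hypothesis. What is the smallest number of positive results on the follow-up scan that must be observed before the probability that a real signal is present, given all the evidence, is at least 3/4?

Prior odds = 0.073/0.927 = 73/927.
Likelihood ratio of a positive result = 0.8/0.05 = 16.
Target odds: 0.75 ÷ 0.25 = 3.
Require 16ⁿ ≥ 3 ÷ (73/927) = 2781/73.
16¹ = 16 falls short of 2781/73 but 16² = 256 reaches it, so n = 2.

2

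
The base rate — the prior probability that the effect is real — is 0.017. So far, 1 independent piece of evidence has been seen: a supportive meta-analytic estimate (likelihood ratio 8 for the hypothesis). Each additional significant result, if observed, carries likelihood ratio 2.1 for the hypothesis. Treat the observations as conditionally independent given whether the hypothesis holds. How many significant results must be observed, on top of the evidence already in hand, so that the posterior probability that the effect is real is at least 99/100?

9

Prior odds = 0.017/0.983 = 17/983.
Bayes factor of the evidence already in hand = 8.
Odds after that evidence = (17/983) × 8 = 136/983.
Target odds = 0.99/0.01 = 99.
Need 2.1ⁿ ≥ 99 ÷ (136/983) = 97317/136.
2.1⁸ ≈378.229 falls short of 97317/136 but 2.1⁹ ≈794.28 reaches it, so n = 9.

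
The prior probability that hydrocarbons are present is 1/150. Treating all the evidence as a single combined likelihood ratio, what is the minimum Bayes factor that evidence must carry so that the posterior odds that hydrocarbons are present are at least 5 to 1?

Prior odds = (1/150)/(149/150) = 1/149.
Target odds = 5.
Required Bayes factor = 5 ÷ (1/149) = 745.

745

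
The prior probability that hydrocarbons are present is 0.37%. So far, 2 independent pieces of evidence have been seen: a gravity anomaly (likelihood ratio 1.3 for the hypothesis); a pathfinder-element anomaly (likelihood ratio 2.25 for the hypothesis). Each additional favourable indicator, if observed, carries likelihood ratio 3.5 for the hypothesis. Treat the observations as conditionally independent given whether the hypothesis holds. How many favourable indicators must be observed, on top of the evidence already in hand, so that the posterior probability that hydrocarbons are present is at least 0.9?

6

Prior odds = 0.0037/0.9963 = 37/9963.
Combined Bayes factor of the evidence already in hand = 1.3 × 2.25 = 2.925.
Odds after that evidence = (37/9963) × 2.925 = 481/44280.
Target odds = 0.9/0.1 = 9.
Need 3.5ⁿ ≥ 9 ÷ (481/44280) = 398520/481.
3.5⁵ = 525.21875 falls short of 398520/481 but 3.5⁶ = 1838.265625 reaches it, so n = 6.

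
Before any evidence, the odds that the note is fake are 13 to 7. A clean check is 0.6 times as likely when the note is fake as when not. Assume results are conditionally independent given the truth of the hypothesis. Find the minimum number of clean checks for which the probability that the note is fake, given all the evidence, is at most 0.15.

5

Prior odds = 13/7.
Likelihood ratio per clean check = 0.6.
Target odds: 0.15 ÷ 0.85 = 3/17.
Need (13/7) × 0.6ⁿ ≤ 3/17, i.e. 0.6ⁿ ≤ 21/221.
0.6⁴ = 0.1296 is still above 21/221 but 0.6⁵ = 0.07776 is at or below it, so n = 5.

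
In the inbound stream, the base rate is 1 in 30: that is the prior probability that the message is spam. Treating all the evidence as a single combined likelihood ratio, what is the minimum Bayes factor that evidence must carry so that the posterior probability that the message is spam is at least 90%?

Prior odds = (1/30)/(29/30) = 1/29.
Target odds = 0.9/0.1 = 9.
Required Bayes factor = 9 ÷ (1/29) = 261.

261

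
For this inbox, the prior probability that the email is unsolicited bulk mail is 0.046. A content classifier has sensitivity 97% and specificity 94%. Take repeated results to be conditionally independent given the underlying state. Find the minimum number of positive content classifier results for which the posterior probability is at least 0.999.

4

Prior odds = 0.046/0.954 = 23/477.
False-positive rate = 1 − 0.94 = 0.06; likelihood ratio of a positive = 0.97/0.06 = 97/6.
Target odds: 0.999 ÷ 0.001 = 999.
Need (23/477) × (97/6)ⁿ ≥ 999, i.e. (97/6)ⁿ ≥ 476523/23.
(97/6)³ = 912673/216 falls short of 476523/23 but (97/6)⁴ = 88529281/1296 reaches it, so n = 4.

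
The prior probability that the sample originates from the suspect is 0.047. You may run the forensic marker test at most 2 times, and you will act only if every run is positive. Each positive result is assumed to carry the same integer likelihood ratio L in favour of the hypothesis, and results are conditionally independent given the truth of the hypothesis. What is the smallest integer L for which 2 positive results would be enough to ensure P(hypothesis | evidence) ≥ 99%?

45

Prior odds = 0.047/0.953 = 47/953.
Target odds = 0.99/0.01 = 99.
Need L² ≥ 99 ÷ (47/953) = 94347/47.
44² = 1936 < 94347/47 ≤ 2025 = 45², so L = 45.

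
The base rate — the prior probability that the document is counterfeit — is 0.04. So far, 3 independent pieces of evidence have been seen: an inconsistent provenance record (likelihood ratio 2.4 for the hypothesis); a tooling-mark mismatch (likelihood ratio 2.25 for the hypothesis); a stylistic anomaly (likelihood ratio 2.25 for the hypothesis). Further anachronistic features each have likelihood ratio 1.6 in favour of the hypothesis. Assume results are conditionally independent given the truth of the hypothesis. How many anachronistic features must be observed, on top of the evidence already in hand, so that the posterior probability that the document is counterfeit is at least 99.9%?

Prior odds = 0.04/0.96 = 1/24.
Combined Bayes factor of the evidence already in hand = 2.4 × 2.25 × 2.25 = 12.15.
Odds after that evidence = (1/24) × 12.15 = 0.50625.
Target odds = 0.999/0.001 = 999.
Need 1.6ⁿ ≥ 999 ÷ 0.50625 = 5920/3.
1.6¹⁶ ≈1844.67 falls short of 5920/3 but 1.6¹⁷ ≈2951.48 reaches it, so n = 17.

17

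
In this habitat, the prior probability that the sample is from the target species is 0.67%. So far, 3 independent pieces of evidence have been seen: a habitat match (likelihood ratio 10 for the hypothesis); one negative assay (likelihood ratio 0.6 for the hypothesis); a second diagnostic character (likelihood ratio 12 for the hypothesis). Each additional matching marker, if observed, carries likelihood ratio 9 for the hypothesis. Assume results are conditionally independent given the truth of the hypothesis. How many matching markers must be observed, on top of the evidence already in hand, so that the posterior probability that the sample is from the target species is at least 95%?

Prior odds = 0.0067/0.9933 = 67/9933.
Combined Bayes factor of the evidence already in hand = 10 × 0.6 × 12 = 72.
Odds after that evidence = (67/9933) × 72 = 1608/3311.
Target odds = 0.95/0.05 = 19.
Need 9ⁿ ≥ 19 ÷ (1608/3311) = 62909/1608.
9¹ = 9 falls short of 62909/1608 but 9² = 81 reaches it, so n = 2.

2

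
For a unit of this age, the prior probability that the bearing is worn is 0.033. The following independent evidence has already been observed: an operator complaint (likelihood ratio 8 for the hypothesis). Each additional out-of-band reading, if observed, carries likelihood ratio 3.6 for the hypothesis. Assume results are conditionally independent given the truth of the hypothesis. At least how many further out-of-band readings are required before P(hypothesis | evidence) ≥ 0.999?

Prior odds = 0.033/0.967 = 33/967.
Bayes factor of the evidence already in hand = 8.
Odds after that evidence = (33/967) × 8 = 264/967.
Target odds = 0.999/0.001 = 999.
Need 3.6ⁿ ≥ 999 ÷ (264/967) = 322011/88.
3.6⁶ = 34012224/15625 falls short of 322011/88 but 3.6⁷ = 612220032/78125 reaches it, so n = 7.

7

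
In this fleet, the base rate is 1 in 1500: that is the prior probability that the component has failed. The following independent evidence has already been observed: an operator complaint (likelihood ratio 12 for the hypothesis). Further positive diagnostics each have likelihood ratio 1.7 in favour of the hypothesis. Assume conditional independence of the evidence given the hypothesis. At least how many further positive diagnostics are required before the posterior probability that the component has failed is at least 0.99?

18

Prior odds = (1/1500)/(1499/1500) = 1/1499.
Bayes factor of the evidence already in hand = 12.
Odds after that evidence = (1/1499) × 12 = 12/1499.
Target odds = 0.99/0.01 = 99.
Need 1.7ⁿ ≥ 99 ÷ (12/1499) = 12366.75.
1.7¹⁷ ≈8272.4 falls short of 12366.75 but 1.7¹⁸ ≈14063.1 reaches it, so n = 18.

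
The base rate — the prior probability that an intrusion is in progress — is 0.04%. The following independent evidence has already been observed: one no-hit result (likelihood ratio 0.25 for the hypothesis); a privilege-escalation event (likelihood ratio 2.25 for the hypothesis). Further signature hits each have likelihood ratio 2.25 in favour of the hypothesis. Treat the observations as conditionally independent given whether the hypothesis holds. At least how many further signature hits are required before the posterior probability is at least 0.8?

Prior odds = 0.0004/0.9996 = 1/2499.
Combined Bayes factor of the evidence already in hand = 0.25 × 2.25 = 0.5625.
Odds after that evidence = (1/2499) × 0.5625 = 3/13328.
Target odds = 0.8/0.2 = 4.
Need 2.25ⁿ ≥ 4 ÷ (3/13328) = 53312/3.
2.25¹² ≈16834.1 falls short of 53312/3 but 2.25¹³ ≈37876.8 reaches it, so n = 13.

13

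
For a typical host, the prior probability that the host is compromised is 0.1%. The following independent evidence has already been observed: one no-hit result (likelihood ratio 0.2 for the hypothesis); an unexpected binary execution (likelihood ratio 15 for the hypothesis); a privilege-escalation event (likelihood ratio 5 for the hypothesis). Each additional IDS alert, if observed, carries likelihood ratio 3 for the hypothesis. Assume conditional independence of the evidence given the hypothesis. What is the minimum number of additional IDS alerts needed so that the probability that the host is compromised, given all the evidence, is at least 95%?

7

Prior odds = 0.001/0.999 = 1/999.
Combined Bayes factor of the evidence already in hand = 0.2 × 15 × 5 = 15.
Odds after that evidence = (1/999) × 15 = 5/333.
Target odds = 0.95/0.05 = 19.
Need 3ⁿ ≥ 19 ÷ (5/333) = 1265.4.
3⁶ = 729 falls short of 1265.4 but 3⁷ = 2187 reaches it, so n = 7.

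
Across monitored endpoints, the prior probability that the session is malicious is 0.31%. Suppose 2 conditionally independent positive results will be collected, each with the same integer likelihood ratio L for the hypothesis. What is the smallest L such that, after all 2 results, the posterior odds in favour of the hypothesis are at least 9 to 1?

54

Prior odds = 0.0031/0.9969 = 31/9969.
Target odds = 9.
Need L² ≥ 9 ÷ (31/9969) = 89721/31.
53² = 2809 < 89721/31 ≤ 2916 = 54², so L = 54.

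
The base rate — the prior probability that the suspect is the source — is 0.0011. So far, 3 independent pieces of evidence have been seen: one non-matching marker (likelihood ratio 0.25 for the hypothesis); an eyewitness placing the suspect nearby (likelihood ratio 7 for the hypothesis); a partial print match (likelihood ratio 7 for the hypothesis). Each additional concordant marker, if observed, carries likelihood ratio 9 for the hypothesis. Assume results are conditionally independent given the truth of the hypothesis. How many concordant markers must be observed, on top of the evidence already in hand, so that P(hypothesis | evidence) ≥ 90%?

3

Prior odds = 0.0011/0.9989 = 11/9989.
Combined Bayes factor of the evidence already in hand = 0.25 × 7 × 7 = 12.25.
Odds after that evidence = (11/9989) × 12.25 = 77/5708.
Target odds = 0.9/0.1 = 9.
Need 9ⁿ ≥ 9 ÷ (77/5708) = 51372/77.
9² = 81 falls short of 51372/77 but 9³ = 729 reaches it, so n = 3.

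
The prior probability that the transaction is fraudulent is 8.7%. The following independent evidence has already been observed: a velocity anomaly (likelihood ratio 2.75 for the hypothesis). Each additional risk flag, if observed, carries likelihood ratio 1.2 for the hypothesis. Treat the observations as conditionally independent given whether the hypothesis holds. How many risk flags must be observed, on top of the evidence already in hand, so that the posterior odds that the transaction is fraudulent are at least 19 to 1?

24

Prior odds = 0.087/0.913 = 87/913.
Bayes factor of the evidence already in hand = 2.75.
Odds after that evidence = (87/913) × 2.75 = 87/332.
Target odds = 19.
Need 1.2ⁿ ≥ 19 ÷ (87/332) = 6308/87.
1.2²³ ≈66.2474 falls short of 6308/87 but 1.2²⁴ ≈79.4968 reaches it, so n = 24.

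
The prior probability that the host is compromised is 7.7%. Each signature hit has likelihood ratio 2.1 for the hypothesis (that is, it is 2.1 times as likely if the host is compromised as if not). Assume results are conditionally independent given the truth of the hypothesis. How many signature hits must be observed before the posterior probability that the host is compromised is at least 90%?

7

Prior odds = 0.077/0.923 = 77/923.
Likelihood ratio per signature hit = 2.1.
Target posterior odds = 0.9/0.1 = 9.
Require 2.1ⁿ ≥ 9 ÷ (77/923) = 8307/77.
2.1⁶ = 85766121/1000000 falls short of 8307/77 but 2.1⁷ ≈180.109 reaches it, so n = 7.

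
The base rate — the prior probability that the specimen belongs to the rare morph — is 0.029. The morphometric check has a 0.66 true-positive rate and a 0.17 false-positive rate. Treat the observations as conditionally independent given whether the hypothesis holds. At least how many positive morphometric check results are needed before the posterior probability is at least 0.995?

7

Prior odds = 0.029/0.971 = 29/971.
Likelihood ratio of a positive result = 0.66/0.17 = 66/17.
Target odds: 0.995 ÷ 0.005 = 199.
Need (29/971) × (66/17)ⁿ ≥ 199, i.e. (66/17)ⁿ ≥ 193229/29.
(66/17)⁶ ≈3424.29 falls short of 193229/29 but (66/17)⁷ ≈13294.3 reaches it, so n = 7.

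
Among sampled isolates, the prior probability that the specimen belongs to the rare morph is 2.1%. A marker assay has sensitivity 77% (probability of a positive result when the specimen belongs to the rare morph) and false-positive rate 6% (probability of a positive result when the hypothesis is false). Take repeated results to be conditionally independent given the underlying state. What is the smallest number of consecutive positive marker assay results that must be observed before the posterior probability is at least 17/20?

3

Prior odds = 0.021/0.979 = 21/979.
Likelihood ratio of a positive result = 0.77/0.06 = 77/6.
Target odds: 0.85 ÷ 0.15 = 17/3.
Need (21/979) × (77/6)ⁿ ≥ 17/3, i.e. (77/6)ⁿ ≥ 16643/63.
(77/6)² = 5929/36 falls short of 16643/63 but (77/6)³ = 456533/216 reaches it, so n = 3.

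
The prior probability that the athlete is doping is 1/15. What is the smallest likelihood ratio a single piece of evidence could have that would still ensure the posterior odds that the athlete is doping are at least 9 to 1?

126

Prior odds = (1/15)/(14/15) = 1/14.
Target odds = 9.
Required Bayes factor = 9 ÷ (1/14) = 126.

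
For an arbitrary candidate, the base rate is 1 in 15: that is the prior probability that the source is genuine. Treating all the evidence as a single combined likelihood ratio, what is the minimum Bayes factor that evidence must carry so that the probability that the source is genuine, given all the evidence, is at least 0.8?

Prior odds = (1/15)/(14/15) = 1/14.
Target odds = 0.8/0.2 = 4.
Required Bayes factor = 4 ÷ (1/14) = 56.

56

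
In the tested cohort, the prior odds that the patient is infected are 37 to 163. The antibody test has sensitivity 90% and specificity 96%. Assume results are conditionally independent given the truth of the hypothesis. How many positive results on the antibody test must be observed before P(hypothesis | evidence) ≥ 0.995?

Prior odds = 37/163.
False-positive rate = 1 − 0.96 = 0.04; likelihood ratio of a positive = 0.9/0.04 = 22.5.
Target odds: 0.995 ÷ 0.005 = 199.
Need (37/163) × 22.5ⁿ ≥ 199, i.e. 22.5ⁿ ≥ 32437/37.
22.5² = 506.25 falls short of 32437/37 but 22.5³ = 11390.625 reaches it, so n = 3.

3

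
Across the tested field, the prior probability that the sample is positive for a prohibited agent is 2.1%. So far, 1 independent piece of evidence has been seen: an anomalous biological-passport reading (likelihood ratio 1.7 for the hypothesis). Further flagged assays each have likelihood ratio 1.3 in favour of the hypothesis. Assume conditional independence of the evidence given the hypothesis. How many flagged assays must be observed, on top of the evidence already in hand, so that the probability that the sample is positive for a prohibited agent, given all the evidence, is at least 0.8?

Prior odds = 0.021/0.979 = 21/979.
Bayes factor of the evidence already in hand = 1.7.
Odds after that evidence = (21/979) × 1.7 = 357/9790.
Target odds = 0.8/0.2 = 4.
Need 1.3ⁿ ≥ 4 ÷ (357/9790) = 39160/357.
1.3¹⁷ ≈86.5042 falls short of 39160/357 but 1.3¹⁸ ≈112.455 reaches it, so n = 18.

18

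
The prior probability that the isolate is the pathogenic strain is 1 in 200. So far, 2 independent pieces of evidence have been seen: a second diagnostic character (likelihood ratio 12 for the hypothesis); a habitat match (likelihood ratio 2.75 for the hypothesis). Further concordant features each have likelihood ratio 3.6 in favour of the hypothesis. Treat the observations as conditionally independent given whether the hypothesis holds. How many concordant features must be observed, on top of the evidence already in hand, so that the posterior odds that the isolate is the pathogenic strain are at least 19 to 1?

Prior odds = 0.005/0.995 = 1/199.
Combined Bayes factor of the evidence already in hand = 12 × 2.75 = 33.
Odds after that evidence = (1/199) × 33 = 33/199.
Target odds = 19.
Need 3.6ⁿ ≥ 19 ÷ (33/199) = 3781/33.
3.6³ = 46.656 falls short of 3781/33 but 3.6⁴ = 167.9616 reaches it, so n = 4.

4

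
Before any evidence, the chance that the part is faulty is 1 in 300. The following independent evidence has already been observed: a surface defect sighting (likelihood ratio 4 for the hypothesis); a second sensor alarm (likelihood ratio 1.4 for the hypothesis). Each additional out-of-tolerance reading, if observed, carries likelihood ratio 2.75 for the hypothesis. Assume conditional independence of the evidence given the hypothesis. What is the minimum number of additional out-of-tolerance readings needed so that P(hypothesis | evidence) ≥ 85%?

Prior odds = (1/300)/(299/300) = 1/299.
Combined Bayes factor of the evidence already in hand = 4 × 1.4 = 5.6.
Odds after that evidence = (1/299) × 5.6 = 28/1495.
Target odds = 0.85/0.15 = 17/3.
Need 2.75ⁿ ≥ 17/3 ÷ (28/1495) = 25415/84.
2.75⁵ = 161051/1024 falls short of 25415/84 but 2.75⁶ = 1771561/4096 reaches it, so n = 6.

6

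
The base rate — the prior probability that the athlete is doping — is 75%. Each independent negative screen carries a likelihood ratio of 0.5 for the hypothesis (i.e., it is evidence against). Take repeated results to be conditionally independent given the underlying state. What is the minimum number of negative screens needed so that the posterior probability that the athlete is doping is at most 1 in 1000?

12

Prior odds = 0.75/0.25 = 3.
Likelihood ratio per negative screen = 0.5.
Target odds: 0.001 ÷ 0.999 = 1/999.
Require 0.5ⁿ ≤ 1/999 ÷ 3 = 1/2997.
0.5¹¹ = 1/2048 is still above 1/2997 but 0.5¹² = 1/4096 is at or below it, so n = 12.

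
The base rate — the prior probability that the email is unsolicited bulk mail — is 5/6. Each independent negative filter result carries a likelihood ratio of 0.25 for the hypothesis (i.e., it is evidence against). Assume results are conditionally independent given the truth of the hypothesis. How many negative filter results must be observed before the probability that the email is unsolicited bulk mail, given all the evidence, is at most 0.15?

3

Prior odds = (5/6)/(1/6) = 5.
Likelihood ratio per negative filter result = 0.25.
Target odds: 0.15 ÷ 0.85 = 3/17.
Need 5 × 0.25ⁿ ≤ 3/17, i.e. 0.25ⁿ ≤ 3/85.
0.25² = 0.0625 is still above 3/85 but 0.25³ = 0.015625 is at or below it, so n = 3.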